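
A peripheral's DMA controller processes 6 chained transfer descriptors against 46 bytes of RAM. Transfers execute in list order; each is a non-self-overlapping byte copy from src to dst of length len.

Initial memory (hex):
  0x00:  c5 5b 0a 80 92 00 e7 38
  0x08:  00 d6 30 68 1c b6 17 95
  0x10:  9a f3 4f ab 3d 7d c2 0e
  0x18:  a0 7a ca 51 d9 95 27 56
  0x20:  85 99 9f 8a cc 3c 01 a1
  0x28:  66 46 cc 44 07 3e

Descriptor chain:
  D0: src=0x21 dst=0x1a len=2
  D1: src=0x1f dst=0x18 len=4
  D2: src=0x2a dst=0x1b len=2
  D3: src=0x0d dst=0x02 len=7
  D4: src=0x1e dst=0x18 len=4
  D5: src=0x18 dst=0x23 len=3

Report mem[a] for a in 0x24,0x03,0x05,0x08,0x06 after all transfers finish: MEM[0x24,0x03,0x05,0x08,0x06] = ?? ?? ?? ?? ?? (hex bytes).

[0] 0x21->0x1a len=2 : 99 9f
[1] 0x1f->0x18 len=4 : 56 85 99 9f
[2] 0x2a->0x1b len=2 : cc 44
[3] 0x0d->0x02 len=7 : b6 17 95 9a f3 4f ab
[4] 0x1e->0x18 len=4 : 27 56 85 99
[5] 0x18->0x23 len=3 : 27 56 85
query mem[0x24]=0x56, mem[0x03]=0x17, mem[0x05]=0x9a, mem[0x08]=0xab, mem[0x06]=0xf3

MEM[0x24,0x03,0x05,0x08,0x06] = 56 17 9a ab f3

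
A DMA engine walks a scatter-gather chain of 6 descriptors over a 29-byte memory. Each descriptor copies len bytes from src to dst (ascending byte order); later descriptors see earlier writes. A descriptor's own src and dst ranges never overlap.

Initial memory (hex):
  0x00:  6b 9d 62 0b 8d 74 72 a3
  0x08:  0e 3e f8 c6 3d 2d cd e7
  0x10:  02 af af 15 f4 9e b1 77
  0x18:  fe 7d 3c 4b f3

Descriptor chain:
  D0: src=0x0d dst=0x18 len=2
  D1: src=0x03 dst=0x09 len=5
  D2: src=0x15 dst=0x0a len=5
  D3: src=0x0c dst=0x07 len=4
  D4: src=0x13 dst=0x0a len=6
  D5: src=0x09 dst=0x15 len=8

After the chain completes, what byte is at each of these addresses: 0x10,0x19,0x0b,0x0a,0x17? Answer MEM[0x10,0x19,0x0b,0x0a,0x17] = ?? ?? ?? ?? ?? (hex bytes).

MEM[0x10,0x19,0x0b,0x0a,0x17] = 02 b1 f4 15 f4

  after D0: wrote 2B at 0x18 = 2dcd
  after D1: wrote 5B at 0x09 = 0b8d7472a3
  after D2: wrote 5B at 0x0a = 9eb1772dcd
  after D3: wrote 4B at 0x07 = 772dcde7
  after D4: wrote 6B at 0x0a = 15f49eb1772d
  after D5: wrote 8B at 0x15 = cd15f49eb1772d02
query mem[0x10]=0x02, mem[0x19]=0xb1, mem[0x0b]=0xf4, mem[0x0a]=0x15, mem[0x17]=0xf4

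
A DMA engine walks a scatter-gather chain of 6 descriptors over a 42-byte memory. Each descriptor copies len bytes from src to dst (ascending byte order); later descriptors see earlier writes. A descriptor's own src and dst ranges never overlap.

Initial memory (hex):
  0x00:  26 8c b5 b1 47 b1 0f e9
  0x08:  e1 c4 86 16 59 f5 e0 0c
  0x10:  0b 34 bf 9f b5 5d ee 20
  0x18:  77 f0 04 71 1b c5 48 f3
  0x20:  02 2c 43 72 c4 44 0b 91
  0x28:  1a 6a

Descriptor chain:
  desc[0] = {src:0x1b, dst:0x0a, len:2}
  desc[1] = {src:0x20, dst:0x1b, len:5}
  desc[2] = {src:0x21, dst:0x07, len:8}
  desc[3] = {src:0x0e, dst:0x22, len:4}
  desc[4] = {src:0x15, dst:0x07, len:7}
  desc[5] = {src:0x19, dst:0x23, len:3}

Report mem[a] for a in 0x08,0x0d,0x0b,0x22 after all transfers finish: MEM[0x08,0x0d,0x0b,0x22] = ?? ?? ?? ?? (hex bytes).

  after D0: wrote 2B at 0x0a = 711b
  after D1: wrote 5B at 0x1b = 022c4372c4
  after D2: wrote 8B at 0x07 = 2c4372c4440b911a
  after D3: wrote 4B at 0x22 = 1a0c0b34
  after D4: wrote 7B at 0x07 = 5dee2077f00402
  after D5: wrote 3B at 0x23 = f00402
query mem[0x08]=0xee, mem[0x0d]=0x02, mem[0x0b]=0xf0, mem[0x22]=0x1a

MEM[0x08,0x0d,0x0b,0x22] = ee 02 f0 1a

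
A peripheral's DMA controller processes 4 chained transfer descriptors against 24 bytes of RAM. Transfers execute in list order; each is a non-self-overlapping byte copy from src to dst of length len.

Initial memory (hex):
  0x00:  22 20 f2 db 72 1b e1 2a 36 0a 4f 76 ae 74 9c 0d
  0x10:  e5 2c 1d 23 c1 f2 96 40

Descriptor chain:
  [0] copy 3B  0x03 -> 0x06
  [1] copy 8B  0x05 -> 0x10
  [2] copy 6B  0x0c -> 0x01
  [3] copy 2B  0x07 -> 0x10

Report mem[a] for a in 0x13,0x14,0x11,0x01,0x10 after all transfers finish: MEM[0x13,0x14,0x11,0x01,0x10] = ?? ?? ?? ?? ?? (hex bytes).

[0] 0x03->0x06 len=3 : db 72 1b
[1] 0x05->0x10 len=8 : 1b db 72 1b 0a 4f 76 ae
[2] 0x0c->0x01 len=6 : ae 74 9c 0d 1b db
[3] 0x07->0x10 len=2 : 72 1b
query mem[0x13]=0x1b, mem[0x14]=0x0a, mem[0x11]=0x1b, mem[0x01]=0xae, mem[0x10]=0x72

MEM[0x13,0x14,0x11,0x01,0x10] = 1b 0a 1b ae 72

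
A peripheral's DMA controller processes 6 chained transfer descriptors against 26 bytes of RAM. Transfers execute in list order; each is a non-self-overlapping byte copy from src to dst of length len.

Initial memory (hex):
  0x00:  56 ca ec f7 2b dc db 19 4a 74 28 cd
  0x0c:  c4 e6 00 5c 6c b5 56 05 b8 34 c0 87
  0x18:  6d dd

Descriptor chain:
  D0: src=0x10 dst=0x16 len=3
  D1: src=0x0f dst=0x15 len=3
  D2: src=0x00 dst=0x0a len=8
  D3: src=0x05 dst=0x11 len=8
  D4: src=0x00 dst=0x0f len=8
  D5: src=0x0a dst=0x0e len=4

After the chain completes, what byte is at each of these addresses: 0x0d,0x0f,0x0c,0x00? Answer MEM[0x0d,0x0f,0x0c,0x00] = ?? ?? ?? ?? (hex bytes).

MEM[0x0d,0x0f,0x0c,0x00] = f7 ca ec 56

  after D0: wrote 3B at 0x16 = 6cb556
  after D1: wrote 3B at 0x15 = 5c6cb5
  after D2: wrote 8B at 0x0a = 56caecf72bdcdb19
  after D3: wrote 8B at 0x11 = dcdb194a7456caec
  after D4: wrote 8B at 0x0f = 56caecf72bdcdb19
  after D5: wrote 4B at 0x0e = 56caecf7
query mem[0x0d]=0xf7, mem[0x0f]=0xca, mem[0x0c]=0xec, mem[0x00]=0x56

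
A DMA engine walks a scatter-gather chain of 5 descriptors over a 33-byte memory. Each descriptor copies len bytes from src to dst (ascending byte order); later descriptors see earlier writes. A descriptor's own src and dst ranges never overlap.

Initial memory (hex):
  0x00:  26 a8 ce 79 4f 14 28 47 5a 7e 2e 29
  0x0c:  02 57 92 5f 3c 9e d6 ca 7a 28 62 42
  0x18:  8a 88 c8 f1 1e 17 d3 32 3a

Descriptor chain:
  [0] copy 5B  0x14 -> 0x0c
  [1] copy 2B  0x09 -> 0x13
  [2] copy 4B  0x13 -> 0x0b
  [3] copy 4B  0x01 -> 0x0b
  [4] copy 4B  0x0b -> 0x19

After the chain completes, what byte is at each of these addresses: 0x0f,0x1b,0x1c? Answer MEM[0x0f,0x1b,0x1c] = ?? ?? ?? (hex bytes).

MEM[0x0f,0x1b,0x1c] = 42 79 4f

  after D0: wrote 5B at 0x0c = 7a2862428a
  after D1: wrote 2B at 0x13 = 7e2e
  after D2: wrote 4B at 0x0b = 7e2e2862
  after D3: wrote 4B at 0x0b = a8ce794f
  after D4: wrote 4B at 0x19 = a8ce794f
query mem[0x0f]=0x42, mem[0x1b]=0x79, mem[0x1c]=0x4f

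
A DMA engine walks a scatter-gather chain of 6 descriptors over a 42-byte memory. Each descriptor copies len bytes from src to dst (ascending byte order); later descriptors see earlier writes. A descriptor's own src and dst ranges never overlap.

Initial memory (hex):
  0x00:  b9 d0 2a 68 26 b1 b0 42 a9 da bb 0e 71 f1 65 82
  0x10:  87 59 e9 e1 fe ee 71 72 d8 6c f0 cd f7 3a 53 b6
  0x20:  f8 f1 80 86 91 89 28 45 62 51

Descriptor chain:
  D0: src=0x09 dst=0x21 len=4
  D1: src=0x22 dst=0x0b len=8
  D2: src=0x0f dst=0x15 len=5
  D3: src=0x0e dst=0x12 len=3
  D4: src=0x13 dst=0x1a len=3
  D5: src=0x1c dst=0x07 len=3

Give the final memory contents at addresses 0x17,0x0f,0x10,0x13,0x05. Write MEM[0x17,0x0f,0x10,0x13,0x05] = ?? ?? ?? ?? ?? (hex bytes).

MEM[0x17,0x0f,0x10,0x13,0x05] = 62 28 45 28 b1

[0] 0x09->0x21 len=4 : da bb 0e 71
[1] 0x22->0x0b len=8 : bb 0e 71 89 28 45 62 51
[2] 0x0f->0x15 len=5 : 28 45 62 51 e1
[3] 0x0e->0x12 len=3 : 89 28 45
[4] 0x13->0x1a len=3 : 28 45 28
[5] 0x1c->0x07 len=3 : 28 3a 53
query mem[0x17]=0x62, mem[0x0f]=0x28, mem[0x10]=0x45, mem[0x13]=0x28, mem[0x05]=0xb1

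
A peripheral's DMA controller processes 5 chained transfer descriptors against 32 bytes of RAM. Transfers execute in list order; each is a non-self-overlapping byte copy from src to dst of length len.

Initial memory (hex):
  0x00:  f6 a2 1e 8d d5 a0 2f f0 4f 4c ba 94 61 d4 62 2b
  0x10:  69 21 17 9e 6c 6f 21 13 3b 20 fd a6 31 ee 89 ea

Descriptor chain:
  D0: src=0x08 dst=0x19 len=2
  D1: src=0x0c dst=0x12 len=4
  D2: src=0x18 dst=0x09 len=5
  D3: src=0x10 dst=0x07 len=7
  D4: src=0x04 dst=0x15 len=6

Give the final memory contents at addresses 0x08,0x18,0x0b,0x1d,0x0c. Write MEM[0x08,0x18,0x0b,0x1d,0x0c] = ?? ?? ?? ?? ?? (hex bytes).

MEM[0x08,0x18,0x0b,0x1d,0x0c] = 21 69 62 ee 2b

D0: mem[0x19..0x1a] <- [4f 4c]
D1: mem[0x12..0x15] <- [61 d4 62 2b]
D2: mem[0x09..0x0d] <- [3b 4f 4c a6 31]
D3: mem[0x07..0x0d] <- [69 21 61 d4 62 2b 21]
D4: mem[0x15..0x1a] <- [d5 a0 2f 69 21 61]
query mem[0x08]=0x21, mem[0x18]=0x69, mem[0x0b]=0x62, mem[0x1d]=0xee, mem[0x0c]=0x2b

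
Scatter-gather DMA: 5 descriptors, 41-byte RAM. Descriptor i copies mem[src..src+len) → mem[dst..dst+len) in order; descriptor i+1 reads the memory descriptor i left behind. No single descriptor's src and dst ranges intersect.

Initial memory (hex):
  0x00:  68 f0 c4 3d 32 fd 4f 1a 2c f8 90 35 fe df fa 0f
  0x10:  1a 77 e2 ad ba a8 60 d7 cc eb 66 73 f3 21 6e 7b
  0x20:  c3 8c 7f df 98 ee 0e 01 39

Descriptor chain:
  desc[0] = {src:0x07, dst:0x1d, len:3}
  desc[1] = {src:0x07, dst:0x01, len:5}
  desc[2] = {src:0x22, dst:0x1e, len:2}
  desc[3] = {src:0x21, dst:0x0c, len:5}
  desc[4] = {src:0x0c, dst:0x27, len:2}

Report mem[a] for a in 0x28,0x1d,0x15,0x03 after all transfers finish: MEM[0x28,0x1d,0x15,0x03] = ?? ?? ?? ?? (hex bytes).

#0 dst[0x1d+3] := {0x1a,0x2c,0xf8}
#1 dst[0x01+5] := {0x1a,0x2c,0xf8,0x90,0x35}
#2 dst[0x1e+2] := {0x7f,0xdf}
#3 dst[0x0c+5] := {0x8c,0x7f,0xdf,0x98,0xee}
#4 dst[0x27+2] := {0x8c,0x7f}
query mem[0x28]=0x7f, mem[0x1d]=0x1a, mem[0x15]=0xa8, mem[0x03]=0xf8

MEM[0x28,0x1d,0x15,0x03] = 7f 1a a8 f8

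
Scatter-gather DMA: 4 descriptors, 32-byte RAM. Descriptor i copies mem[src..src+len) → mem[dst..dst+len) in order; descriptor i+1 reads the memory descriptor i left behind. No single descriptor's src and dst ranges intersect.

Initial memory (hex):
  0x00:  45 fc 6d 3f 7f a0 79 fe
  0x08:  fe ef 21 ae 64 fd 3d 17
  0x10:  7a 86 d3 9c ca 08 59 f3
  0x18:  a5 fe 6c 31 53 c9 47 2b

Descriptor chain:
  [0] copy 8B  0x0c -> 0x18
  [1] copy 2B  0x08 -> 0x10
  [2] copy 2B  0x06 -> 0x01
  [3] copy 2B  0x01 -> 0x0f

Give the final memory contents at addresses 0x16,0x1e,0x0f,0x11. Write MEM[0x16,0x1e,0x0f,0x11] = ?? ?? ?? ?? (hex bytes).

MEM[0x16,0x1e,0x0f,0x11] = 59 d3 79 ef

D0: mem[0x18..0x1f] <- [64 fd 3d 17 7a 86 d3 9c]
D1: mem[0x10..0x11] <- [fe ef]
D2: mem[0x01..0x02] <- [79 fe]
D3: mem[0x0f..0x10] <- [79 fe]
query mem[0x16]=0x59, mem[0x1e]=0xd3, mem[0x0f]=0x79, mem[0x11]=0xef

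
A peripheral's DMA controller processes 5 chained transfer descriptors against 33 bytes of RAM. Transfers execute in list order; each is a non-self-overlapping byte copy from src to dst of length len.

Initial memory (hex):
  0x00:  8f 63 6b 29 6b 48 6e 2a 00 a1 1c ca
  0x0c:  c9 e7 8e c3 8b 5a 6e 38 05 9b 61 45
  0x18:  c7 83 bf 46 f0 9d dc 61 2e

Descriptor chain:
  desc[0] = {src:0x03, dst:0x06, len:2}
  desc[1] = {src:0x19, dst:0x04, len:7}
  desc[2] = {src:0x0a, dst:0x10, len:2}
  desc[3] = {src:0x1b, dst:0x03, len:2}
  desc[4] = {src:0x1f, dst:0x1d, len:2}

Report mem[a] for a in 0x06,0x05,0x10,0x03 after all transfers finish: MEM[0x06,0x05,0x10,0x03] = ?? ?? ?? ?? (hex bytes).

MEM[0x06,0x05,0x10,0x03] = 46 bf 61 46

  after D0: wrote 2B at 0x06 = 296b
  after D1: wrote 7B at 0x04 = 83bf46f09ddc61
  after D2: wrote 2B at 0x10 = 61ca
  after D3: wrote 2B at 0x03 = 46f0
  after D4: wrote 2B at 0x1d = 612e
query mem[0x06]=0x46, mem[0x05]=0xbf, mem[0x10]=0x61, mem[0x03]=0x46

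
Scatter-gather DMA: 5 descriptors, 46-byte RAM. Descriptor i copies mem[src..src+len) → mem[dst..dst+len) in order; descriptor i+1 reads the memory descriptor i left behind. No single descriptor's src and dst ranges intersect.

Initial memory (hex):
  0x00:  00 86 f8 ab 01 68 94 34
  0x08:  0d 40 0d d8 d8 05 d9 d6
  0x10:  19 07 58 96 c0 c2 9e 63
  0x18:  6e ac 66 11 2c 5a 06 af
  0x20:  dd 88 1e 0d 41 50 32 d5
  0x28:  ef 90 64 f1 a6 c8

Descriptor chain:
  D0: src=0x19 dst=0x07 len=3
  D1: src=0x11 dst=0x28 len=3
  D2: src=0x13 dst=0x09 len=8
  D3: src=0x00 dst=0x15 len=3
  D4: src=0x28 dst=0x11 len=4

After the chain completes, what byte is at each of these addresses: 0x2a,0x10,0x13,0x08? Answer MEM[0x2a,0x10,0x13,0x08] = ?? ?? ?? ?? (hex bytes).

[0] 0x19->0x07 len=3 : ac 66 11
[1] 0x11->0x28 len=3 : 07 58 96
[2] 0x13->0x09 len=8 : 96 c0 c2 9e 63 6e ac 66
[3] 0x00->0x15 len=3 : 00 86 f8
[4] 0x28->0x11 len=4 : 07 58 96 f1
query mem[0x2a]=0x96, mem[0x10]=0x66, mem[0x13]=0x96, mem[0x08]=0x66

MEM[0x2a,0x10,0x13,0x08] = 96 66 96 66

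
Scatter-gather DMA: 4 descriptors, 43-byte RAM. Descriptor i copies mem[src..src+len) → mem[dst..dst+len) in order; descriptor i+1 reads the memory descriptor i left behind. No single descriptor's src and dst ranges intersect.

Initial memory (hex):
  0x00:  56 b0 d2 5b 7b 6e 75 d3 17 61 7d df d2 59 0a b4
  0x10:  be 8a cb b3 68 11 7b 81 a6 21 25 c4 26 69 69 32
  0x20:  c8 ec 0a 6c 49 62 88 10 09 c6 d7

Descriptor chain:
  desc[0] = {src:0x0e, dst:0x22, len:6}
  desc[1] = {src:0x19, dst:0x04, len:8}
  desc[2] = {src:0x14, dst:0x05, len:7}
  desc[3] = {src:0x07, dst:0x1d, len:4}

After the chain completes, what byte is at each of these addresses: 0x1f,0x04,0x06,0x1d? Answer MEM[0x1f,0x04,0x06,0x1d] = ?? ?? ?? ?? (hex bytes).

  after D0: wrote 6B at 0x22 = 0ab4be8acbb3
  after D1: wrote 8B at 0x04 = 2125c426696932c8
  after D2: wrote 7B at 0x05 = 68117b81a62125
  after D3: wrote 4B at 0x1d = 7b81a621
query mem[0x1f]=0xa6, mem[0x04]=0x21, mem[0x06]=0x11, mem[0x1d]=0x7b

MEM[0x1f,0x04,0x06,0x1d] = a6 21 11 7b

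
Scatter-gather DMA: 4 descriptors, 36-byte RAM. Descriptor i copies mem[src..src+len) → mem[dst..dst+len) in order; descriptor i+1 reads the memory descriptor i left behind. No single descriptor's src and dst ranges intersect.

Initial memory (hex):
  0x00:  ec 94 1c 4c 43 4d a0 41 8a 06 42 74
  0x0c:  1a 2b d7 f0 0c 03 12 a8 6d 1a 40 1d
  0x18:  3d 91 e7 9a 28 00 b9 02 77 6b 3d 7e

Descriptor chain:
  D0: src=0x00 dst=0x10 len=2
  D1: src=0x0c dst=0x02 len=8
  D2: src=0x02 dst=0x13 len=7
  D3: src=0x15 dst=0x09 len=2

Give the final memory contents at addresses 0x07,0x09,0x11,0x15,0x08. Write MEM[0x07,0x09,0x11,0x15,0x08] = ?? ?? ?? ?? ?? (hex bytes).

MEM[0x07,0x09,0x11,0x15,0x08] = 94 d7 94 d7 12

[0] 0x00->0x10 len=2 : ec 94
[1] 0x0c->0x02 len=8 : 1a 2b d7 f0 ec 94 12 a8
[2] 0x02->0x13 len=7 : 1a 2b d7 f0 ec 94 12
[3] 0x15->0x09 len=2 : d7 f0
query mem[0x07]=0x94, mem[0x09]=0xd7, mem[0x11]=0x94, mem[0x15]=0xd7, mem[0x08]=0x12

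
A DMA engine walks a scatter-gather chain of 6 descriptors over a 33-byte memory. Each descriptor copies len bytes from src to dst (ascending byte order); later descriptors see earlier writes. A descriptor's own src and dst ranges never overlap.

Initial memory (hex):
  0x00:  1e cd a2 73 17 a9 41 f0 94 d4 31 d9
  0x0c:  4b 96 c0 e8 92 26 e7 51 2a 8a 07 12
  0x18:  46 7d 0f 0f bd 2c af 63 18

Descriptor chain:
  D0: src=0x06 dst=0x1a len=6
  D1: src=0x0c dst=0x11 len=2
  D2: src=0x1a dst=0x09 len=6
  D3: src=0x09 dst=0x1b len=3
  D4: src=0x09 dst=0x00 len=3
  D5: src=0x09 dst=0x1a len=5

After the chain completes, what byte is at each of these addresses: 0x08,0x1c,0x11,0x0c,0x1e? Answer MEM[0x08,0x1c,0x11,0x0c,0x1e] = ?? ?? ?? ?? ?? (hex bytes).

MEM[0x08,0x1c,0x11,0x0c,0x1e] = 94 94 4b d4 31

D0: mem[0x1a..0x1f] <- [41 f0 94 d4 31 d9]
D1: mem[0x11..0x12] <- [4b 96]
D2: mem[0x09..0x0e] <- [41 f0 94 d4 31 d9]
D3: mem[0x1b..0x1d] <- [41 f0 94]
D4: mem[0x00..0x02] <- [41 f0 94]
D5: mem[0x1a..0x1e] <- [41 f0 94 d4 31]
query mem[0x08]=0x94, mem[0x1c]=0x94, mem[0x11]=0x4b, mem[0x0c]=0xd4, mem[0x1e]=0x31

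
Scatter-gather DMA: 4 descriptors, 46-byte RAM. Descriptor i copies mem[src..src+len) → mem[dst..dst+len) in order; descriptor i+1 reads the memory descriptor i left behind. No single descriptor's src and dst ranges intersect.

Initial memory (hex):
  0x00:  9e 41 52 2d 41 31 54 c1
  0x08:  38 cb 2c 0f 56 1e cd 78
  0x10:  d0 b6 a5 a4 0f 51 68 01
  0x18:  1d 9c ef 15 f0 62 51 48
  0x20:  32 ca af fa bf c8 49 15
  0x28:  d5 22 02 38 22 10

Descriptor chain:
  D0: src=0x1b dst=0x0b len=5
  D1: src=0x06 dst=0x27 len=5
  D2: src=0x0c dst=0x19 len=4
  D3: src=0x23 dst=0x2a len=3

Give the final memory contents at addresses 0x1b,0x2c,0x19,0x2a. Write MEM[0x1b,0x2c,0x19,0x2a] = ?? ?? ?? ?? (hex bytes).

MEM[0x1b,0x2c,0x19,0x2a] = 51 c8 f0 fa

  after D0: wrote 5B at 0x0b = 15f0625148
  after D1: wrote 5B at 0x27 = 54c138cb2c
  after D2: wrote 4B at 0x19 = f0625148
  after D3: wrote 3B at 0x2a = fabfc8
query mem[0x1b]=0x51, mem[0x2c]=0xc8, mem[0x19]=0xf0, mem[0x2a]=0xfa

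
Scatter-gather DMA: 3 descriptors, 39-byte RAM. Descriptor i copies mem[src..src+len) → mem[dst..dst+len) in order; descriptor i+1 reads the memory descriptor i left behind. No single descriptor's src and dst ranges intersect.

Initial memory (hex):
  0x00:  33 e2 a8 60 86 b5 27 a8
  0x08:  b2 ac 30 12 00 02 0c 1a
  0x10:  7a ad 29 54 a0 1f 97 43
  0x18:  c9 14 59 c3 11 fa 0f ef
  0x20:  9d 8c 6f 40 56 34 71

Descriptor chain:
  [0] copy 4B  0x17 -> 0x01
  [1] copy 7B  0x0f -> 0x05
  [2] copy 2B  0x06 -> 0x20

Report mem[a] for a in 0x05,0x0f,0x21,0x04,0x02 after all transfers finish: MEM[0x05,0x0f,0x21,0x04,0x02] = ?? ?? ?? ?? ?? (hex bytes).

MEM[0x05,0x0f,0x21,0x04,0x02] = 1a 1a ad 59 c9

  after D0: wrote 4B at 0x01 = 43c91459
  after D1: wrote 7B at 0x05 = 1a7aad2954a01f
  after D2: wrote 2B at 0x20 = 7aad
query mem[0x05]=0x1a, mem[0x0f]=0x1a, mem[0x21]=0xad, mem[0x04]=0x59, mem[0x02]=0xc9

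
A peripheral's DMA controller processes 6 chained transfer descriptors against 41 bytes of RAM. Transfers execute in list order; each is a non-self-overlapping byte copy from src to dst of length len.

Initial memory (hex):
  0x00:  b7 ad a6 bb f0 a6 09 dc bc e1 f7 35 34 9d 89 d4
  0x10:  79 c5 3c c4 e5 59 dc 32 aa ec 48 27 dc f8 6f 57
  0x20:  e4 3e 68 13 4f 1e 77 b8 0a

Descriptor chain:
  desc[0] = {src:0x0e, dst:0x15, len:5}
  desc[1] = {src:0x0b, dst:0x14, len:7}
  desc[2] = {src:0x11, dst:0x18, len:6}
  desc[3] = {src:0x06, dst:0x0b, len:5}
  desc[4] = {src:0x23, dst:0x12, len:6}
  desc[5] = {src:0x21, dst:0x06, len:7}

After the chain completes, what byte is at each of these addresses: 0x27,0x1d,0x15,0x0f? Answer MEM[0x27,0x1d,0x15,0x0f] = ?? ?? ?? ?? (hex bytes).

#0 dst[0x15+5] := {0x89,0xd4,0x79,0xc5,0x3c}
#1 dst[0x14+7] := {0x35,0x34,0x9d,0x89,0xd4,0x79,0xc5}
#2 dst[0x18+6] := {0xc5,0x3c,0xc4,0x35,0x34,0x9d}
#3 dst[0x0b+5] := {0x09,0xdc,0xbc,0xe1,0xf7}
#4 dst[0x12+6] := {0x13,0x4f,0x1e,0x77,0xb8,0x0a}
#5 dst[0x06+7] := {0x3e,0x68,0x13,0x4f,0x1e,0x77,0xb8}
query mem[0x27]=0xb8, mem[0x1d]=0x9d, mem[0x15]=0x77, mem[0x0f]=0xf7

MEM[0x27,0x1d,0x15,0x0f] = b8 9d 77 f7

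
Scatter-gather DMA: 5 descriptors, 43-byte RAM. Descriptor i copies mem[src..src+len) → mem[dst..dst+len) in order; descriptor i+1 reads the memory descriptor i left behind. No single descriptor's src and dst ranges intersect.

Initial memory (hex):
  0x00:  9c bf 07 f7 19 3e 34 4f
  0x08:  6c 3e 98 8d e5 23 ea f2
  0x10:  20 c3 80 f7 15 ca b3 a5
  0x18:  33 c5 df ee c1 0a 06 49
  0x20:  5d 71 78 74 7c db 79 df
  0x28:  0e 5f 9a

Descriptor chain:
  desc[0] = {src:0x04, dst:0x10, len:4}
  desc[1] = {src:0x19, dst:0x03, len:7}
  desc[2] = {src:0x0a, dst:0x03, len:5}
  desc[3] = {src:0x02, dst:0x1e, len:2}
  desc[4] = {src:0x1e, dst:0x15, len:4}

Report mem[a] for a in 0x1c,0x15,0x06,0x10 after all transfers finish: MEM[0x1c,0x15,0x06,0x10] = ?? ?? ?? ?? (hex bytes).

MEM[0x1c,0x15,0x06,0x10] = c1 07 23 19

#0 dst[0x10+4] := {0x19,0x3e,0x34,0x4f}
#1 dst[0x03+7] := {0xc5,0xdf,0xee,0xc1,0x0a,0x06,0x49}
#2 dst[0x03+5] := {0x98,0x8d,0xe5,0x23,0xea}
#3 dst[0x1e+2] := {0x07,0x98}
#4 dst[0x15+4] := {0x07,0x98,0x5d,0x71}
query mem[0x1c]=0xc1, mem[0x15]=0x07, mem[0x06]=0x23, mem[0x10]=0x19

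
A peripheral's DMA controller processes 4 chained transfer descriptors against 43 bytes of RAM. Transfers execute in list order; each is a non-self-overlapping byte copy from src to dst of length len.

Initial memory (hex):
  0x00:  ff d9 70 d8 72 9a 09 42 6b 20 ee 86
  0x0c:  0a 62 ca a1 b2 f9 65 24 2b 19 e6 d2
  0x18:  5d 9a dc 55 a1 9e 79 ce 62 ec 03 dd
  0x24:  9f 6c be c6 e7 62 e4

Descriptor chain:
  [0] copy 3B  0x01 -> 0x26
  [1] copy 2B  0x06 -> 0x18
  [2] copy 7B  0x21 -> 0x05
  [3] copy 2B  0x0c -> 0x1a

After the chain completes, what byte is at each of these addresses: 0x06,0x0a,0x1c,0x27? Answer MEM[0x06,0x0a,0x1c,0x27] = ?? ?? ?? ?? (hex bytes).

#0 dst[0x26+3] := {0xd9,0x70,0xd8}
#1 dst[0x18+2] := {0x09,0x42}
#2 dst[0x05+7] := {0xec,0x03,0xdd,0x9f,0x6c,0xd9,0x70}
#3 dst[0x1a+2] := {0x0a,0x62}
query mem[0x06]=0x03, mem[0x0a]=0xd9, mem[0x1c]=0xa1, mem[0x27]=0x70

MEM[0x06,0x0a,0x1c,0x27] = 03 d9 a1 70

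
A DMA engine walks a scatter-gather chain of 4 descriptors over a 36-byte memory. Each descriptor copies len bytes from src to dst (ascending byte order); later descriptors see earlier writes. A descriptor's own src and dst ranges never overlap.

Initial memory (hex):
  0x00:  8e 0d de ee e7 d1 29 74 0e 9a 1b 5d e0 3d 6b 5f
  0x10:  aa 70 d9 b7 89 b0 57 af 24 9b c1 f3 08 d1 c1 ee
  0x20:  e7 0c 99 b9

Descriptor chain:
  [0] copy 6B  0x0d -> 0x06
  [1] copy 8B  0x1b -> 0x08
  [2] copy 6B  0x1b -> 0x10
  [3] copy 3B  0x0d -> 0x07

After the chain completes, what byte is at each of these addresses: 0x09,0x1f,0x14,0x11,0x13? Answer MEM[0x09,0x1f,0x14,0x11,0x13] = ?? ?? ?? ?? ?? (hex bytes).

MEM[0x09,0x1f,0x14,0x11,0x13] = 99 ee ee 08 c1

  after D0: wrote 6B at 0x06 = 3d6b5faa70d9
  after D1: wrote 8B at 0x08 = f308d1c1eee70c99
  after D2: wrote 6B at 0x10 = f308d1c1eee7
  after D3: wrote 3B at 0x07 = e70c99
query mem[0x09]=0x99, mem[0x1f]=0xee, mem[0x14]=0xee, mem[0x11]=0x08, mem[0x13]=0xc1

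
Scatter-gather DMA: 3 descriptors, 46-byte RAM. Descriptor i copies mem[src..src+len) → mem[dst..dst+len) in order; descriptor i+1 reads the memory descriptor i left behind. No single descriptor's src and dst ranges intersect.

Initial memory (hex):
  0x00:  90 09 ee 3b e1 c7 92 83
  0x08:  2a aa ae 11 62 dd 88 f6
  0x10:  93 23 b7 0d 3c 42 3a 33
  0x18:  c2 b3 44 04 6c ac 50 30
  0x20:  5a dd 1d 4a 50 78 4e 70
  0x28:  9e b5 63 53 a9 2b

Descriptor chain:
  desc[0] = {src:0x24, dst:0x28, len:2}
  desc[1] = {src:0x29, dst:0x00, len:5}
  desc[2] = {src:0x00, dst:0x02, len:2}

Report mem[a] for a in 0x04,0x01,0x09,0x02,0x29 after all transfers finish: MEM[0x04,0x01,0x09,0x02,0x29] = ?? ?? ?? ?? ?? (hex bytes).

MEM[0x04,0x01,0x09,0x02,0x29] = 2b 63 aa 78 78

  after D0: wrote 2B at 0x28 = 5078
  after D1: wrote 5B at 0x00 = 786353a92b
  after D2: wrote 2B at 0x02 = 7863
query mem[0x04]=0x2b, mem[0x01]=0x63, mem[0x09]=0xaa, mem[0x02]=0x78, mem[0x29]=0x78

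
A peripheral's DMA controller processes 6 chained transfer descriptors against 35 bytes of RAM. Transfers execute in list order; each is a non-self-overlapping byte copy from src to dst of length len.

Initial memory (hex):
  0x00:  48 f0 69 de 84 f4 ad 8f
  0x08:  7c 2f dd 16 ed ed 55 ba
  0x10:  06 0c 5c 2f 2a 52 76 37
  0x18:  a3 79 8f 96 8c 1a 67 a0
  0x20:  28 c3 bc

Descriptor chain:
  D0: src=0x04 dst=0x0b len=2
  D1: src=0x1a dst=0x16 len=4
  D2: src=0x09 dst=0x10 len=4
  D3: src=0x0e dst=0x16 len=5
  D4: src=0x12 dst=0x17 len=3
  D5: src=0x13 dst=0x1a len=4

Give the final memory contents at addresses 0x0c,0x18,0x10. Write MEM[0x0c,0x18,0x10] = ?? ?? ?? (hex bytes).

  after D0: wrote 2B at 0x0b = 84f4
  after D1: wrote 4B at 0x16 = 8f968c1a
  after D2: wrote 4B at 0x10 = 2fdd84f4
  after D3: wrote 5B at 0x16 = 55ba2fdd84
  after D4: wrote 3B at 0x17 = 84f42a
  after D5: wrote 4B at 0x1a = f42a5255
query mem[0x0c]=0xf4, mem[0x18]=0xf4, mem[0x10]=0x2f

MEM[0x0c,0x18,0x10] = f4 f4 2f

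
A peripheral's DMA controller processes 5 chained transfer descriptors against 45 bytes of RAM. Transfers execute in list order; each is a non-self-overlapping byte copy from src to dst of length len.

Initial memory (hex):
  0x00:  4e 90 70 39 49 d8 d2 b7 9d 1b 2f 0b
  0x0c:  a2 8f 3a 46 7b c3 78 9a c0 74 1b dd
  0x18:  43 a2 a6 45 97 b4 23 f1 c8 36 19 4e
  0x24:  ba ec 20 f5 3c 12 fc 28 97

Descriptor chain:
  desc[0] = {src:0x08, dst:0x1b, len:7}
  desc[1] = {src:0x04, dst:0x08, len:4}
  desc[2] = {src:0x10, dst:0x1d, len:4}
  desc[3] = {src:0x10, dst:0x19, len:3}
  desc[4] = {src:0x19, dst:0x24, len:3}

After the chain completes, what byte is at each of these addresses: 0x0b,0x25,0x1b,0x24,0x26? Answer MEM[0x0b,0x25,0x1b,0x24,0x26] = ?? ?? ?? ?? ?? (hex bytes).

MEM[0x0b,0x25,0x1b,0x24,0x26] = b7 c3 78 7b 78

[0] 0x08->0x1b len=7 : 9d 1b 2f 0b a2 8f 3a
[1] 0x04->0x08 len=4 : 49 d8 d2 b7
[2] 0x10->0x1d len=4 : 7b c3 78 9a
[3] 0x10->0x19 len=3 : 7b c3 78
[4] 0x19->0x24 len=3 : 7b c3 78
query mem[0x0b]=0xb7, mem[0x25]=0xc3, mem[0x1b]=0x78, mem[0x24]=0x7b, mem[0x26]=0x78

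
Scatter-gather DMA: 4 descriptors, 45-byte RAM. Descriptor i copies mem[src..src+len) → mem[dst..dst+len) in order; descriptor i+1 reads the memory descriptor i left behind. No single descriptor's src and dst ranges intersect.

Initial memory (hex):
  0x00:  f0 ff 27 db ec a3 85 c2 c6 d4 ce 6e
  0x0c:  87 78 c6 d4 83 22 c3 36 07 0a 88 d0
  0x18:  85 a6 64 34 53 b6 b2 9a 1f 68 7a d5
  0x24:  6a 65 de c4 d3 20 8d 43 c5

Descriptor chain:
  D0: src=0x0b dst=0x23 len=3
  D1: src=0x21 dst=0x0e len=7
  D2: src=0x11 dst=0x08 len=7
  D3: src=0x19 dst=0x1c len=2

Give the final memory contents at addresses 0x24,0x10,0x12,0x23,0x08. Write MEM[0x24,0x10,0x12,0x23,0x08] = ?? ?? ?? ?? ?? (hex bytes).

#0 dst[0x23+3] := {0x6e,0x87,0x78}
#1 dst[0x0e+7] := {0x68,0x7a,0x6e,0x87,0x78,0xde,0xc4}
#2 dst[0x08+7] := {0x87,0x78,0xde,0xc4,0x0a,0x88,0xd0}
#3 dst[0x1c+2] := {0xa6,0x64}
query mem[0x24]=0x87, mem[0x10]=0x6e, mem[0x12]=0x78, mem[0x23]=0x6e, mem[0x08]=0x87

MEM[0x24,0x10,0x12,0x23,0x08] = 87 6e 78 6e 87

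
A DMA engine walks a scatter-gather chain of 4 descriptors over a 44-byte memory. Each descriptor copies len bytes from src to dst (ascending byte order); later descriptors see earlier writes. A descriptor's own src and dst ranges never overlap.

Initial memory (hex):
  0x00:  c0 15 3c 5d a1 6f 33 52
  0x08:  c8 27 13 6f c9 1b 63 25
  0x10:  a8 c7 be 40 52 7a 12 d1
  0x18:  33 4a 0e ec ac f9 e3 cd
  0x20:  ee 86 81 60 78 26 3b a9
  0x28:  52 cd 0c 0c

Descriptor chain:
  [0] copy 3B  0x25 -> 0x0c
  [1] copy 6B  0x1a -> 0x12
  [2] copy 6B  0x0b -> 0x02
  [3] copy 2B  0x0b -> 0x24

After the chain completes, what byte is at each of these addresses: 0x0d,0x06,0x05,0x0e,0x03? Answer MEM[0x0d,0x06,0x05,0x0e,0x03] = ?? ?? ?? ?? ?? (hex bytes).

D0: mem[0x0c..0x0e] <- [26 3b a9]
D1: mem[0x12..0x17] <- [0e ec ac f9 e3 cd]
D2: mem[0x02..0x07] <- [6f 26 3b a9 25 a8]
D3: mem[0x24..0x25] <- [6f 26]
query mem[0x0d]=0x3b, mem[0x06]=0x25, mem[0x05]=0xa9, mem[0x0e]=0xa9, mem[0x03]=0x26

MEM[0x0d,0x06,0x05,0x0e,0x03] = 3b 25 a9 a9 26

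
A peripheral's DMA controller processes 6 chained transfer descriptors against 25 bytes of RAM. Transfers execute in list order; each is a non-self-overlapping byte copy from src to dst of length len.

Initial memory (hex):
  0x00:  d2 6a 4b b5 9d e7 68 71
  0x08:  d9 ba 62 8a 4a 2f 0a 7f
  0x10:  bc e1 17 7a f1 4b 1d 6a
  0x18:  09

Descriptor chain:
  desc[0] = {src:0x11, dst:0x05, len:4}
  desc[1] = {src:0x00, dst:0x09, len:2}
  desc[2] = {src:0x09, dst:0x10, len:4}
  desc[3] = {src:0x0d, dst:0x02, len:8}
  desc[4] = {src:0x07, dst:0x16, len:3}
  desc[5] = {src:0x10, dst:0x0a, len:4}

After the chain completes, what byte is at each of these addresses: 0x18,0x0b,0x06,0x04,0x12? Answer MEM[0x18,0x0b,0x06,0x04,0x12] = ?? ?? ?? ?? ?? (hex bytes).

MEM[0x18,0x0b,0x06,0x04,0x12] = f1 6a 6a 7f 8a

[0] 0x11->0x05 len=4 : e1 17 7a f1
[1] 0x00->0x09 len=2 : d2 6a
[2] 0x09->0x10 len=4 : d2 6a 8a 4a
[3] 0x0d->0x02 len=8 : 2f 0a 7f d2 6a 8a 4a f1
[4] 0x07->0x16 len=3 : 8a 4a f1
[5] 0x10->0x0a len=4 : d2 6a 8a 4a
query mem[0x18]=0xf1, mem[0x0b]=0x6a, mem[0x06]=0x6a, mem[0x04]=0x7f, mem[0x12]=0x8a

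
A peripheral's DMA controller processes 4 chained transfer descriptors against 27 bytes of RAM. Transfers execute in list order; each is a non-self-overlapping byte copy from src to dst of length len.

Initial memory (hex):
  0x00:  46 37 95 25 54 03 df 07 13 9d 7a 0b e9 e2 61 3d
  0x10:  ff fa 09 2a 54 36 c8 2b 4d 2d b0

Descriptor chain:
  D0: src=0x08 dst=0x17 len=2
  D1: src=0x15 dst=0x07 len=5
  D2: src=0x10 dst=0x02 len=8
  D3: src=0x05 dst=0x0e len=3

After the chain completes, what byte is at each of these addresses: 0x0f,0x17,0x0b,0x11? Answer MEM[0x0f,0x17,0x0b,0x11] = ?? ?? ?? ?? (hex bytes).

MEM[0x0f,0x17,0x0b,0x11] = 54 13 2d fa

D0: mem[0x17..0x18] <- [13 9d]
D1: mem[0x07..0x0b] <- [36 c8 13 9d 2d]
D2: mem[0x02..0x09] <- [ff fa 09 2a 54 36 c8 13]
D3: mem[0x0e..0x10] <- [2a 54 36]
query mem[0x0f]=0x54, mem[0x17]=0x13, mem[0x0b]=0x2d, mem[0x11]=0xfa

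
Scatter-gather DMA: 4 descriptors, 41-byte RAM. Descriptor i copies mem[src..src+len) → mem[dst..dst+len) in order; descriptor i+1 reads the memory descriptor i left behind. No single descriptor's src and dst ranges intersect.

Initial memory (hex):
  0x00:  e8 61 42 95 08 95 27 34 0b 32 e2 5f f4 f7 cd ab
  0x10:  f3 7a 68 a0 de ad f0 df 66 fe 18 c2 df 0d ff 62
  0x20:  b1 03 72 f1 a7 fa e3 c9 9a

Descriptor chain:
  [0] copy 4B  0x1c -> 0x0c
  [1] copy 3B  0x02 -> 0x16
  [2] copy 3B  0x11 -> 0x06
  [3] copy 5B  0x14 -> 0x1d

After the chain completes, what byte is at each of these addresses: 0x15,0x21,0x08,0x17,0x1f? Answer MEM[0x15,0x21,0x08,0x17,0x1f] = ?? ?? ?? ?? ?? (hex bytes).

MEM[0x15,0x21,0x08,0x17,0x1f] = ad 08 a0 95 42

  after D0: wrote 4B at 0x0c = df0dff62
  after D1: wrote 3B at 0x16 = 429508
  after D2: wrote 3B at 0x06 = 7a68a0
  after D3: wrote 5B at 0x1d = dead429508
query mem[0x15]=0xad, mem[0x21]=0x08, mem[0x08]=0xa0, mem[0x17]=0x95, mem[0x1f]=0x42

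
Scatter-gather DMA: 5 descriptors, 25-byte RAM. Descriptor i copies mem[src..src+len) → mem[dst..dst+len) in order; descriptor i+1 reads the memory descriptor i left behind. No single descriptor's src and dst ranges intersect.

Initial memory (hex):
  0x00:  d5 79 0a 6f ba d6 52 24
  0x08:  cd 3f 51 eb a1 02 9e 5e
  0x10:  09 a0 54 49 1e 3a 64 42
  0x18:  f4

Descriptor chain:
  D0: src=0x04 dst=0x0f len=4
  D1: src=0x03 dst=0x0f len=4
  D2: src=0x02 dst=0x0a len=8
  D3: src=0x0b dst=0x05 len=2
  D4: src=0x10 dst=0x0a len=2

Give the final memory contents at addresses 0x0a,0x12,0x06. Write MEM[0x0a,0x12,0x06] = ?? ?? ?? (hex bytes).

[0] 0x04->0x0f len=4 : ba d6 52 24
[1] 0x03->0x0f len=4 : 6f ba d6 52
[2] 0x02->0x0a len=8 : 0a 6f ba d6 52 24 cd 3f
[3] 0x0b->0x05 len=2 : 6f ba
[4] 0x10->0x0a len=2 : cd 3f
query mem[0x0a]=0xcd, mem[0x12]=0x52, mem[0x06]=0xba

MEM[0x0a,0x12,0x06] = cd 52 ba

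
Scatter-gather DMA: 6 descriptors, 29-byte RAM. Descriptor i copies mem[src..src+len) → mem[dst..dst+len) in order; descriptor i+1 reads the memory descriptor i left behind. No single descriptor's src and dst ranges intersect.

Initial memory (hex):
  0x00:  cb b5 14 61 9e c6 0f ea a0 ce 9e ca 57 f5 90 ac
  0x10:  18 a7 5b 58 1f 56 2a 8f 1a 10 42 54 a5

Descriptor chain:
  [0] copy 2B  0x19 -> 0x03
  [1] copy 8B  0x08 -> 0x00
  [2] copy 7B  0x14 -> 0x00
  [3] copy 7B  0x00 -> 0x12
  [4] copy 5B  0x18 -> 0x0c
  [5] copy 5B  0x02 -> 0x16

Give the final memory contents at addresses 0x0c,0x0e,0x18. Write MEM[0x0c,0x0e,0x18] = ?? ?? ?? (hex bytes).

D0: mem[0x03..0x04] <- [10 42]
D1: mem[0x00..0x07] <- [a0 ce 9e ca 57 f5 90 ac]
D2: mem[0x00..0x06] <- [1f 56 2a 8f 1a 10 42]
D3: mem[0x12..0x18] <- [1f 56 2a 8f 1a 10 42]
D4: mem[0x0c..0x10] <- [42 10 42 54 a5]
D5: mem[0x16..0x1a] <- [2a 8f 1a 10 42]
query mem[0x0c]=0x42, mem[0x0e]=0x42, mem[0x18]=0x1a

MEM[0x0c,0x0e,0x18] = 42 42 1a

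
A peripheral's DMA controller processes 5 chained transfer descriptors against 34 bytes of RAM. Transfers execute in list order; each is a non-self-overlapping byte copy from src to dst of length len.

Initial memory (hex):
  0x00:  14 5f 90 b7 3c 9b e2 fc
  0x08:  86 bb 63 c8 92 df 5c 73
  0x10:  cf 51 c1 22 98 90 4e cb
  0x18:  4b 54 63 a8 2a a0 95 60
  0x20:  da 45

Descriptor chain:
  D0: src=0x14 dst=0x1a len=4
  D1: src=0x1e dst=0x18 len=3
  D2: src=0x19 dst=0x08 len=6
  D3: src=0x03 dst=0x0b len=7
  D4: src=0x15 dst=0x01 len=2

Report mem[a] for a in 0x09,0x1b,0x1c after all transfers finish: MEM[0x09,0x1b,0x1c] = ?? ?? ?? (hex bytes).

MEM[0x09,0x1b,0x1c] = da 90 4e

D0: mem[0x1a..0x1d] <- [98 90 4e cb]
D1: mem[0x18..0x1a] <- [95 60 da]
D2: mem[0x08..0x0d] <- [60 da 90 4e cb 95]
D3: mem[0x0b..0x11] <- [b7 3c 9b e2 fc 60 da]
D4: mem[0x01..0x02] <- [90 4e]
query mem[0x09]=0xda, mem[0x1b]=0x90, mem[0x1c]=0x4e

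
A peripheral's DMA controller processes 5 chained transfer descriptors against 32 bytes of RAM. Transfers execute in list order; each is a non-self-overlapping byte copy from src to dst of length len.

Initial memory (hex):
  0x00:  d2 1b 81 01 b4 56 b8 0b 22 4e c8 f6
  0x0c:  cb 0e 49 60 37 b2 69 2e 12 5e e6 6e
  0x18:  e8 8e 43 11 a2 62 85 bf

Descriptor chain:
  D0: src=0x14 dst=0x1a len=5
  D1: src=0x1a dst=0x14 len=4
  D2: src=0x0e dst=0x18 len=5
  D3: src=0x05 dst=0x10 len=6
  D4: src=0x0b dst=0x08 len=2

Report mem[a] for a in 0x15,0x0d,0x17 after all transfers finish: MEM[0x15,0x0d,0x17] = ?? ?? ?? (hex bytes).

D0: mem[0x1a..0x1e] <- [12 5e e6 6e e8]
D1: mem[0x14..0x17] <- [12 5e e6 6e]
D2: mem[0x18..0x1c] <- [49 60 37 b2 69]
D3: mem[0x10..0x15] <- [56 b8 0b 22 4e c8]
D4: mem[0x08..0x09] <- [f6 cb]
query mem[0x15]=0xc8, mem[0x0d]=0x0e, mem[0x17]=0x6e

MEM[0x15,0x0d,0x17] = c8 0e 6e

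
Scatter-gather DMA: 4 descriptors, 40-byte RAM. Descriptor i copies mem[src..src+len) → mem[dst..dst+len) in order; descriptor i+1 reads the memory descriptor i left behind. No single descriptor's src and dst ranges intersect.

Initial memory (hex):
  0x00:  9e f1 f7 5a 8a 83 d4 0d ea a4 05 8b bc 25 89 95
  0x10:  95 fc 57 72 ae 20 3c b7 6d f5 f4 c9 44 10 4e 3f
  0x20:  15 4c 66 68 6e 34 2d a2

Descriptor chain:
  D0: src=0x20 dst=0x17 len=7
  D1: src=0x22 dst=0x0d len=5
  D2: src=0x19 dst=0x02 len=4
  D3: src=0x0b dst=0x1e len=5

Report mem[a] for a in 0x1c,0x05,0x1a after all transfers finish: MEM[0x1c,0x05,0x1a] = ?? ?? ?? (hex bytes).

MEM[0x1c,0x05,0x1a] = 34 34 68

D0: mem[0x17..0x1d] <- [15 4c 66 68 6e 34 2d]
D1: mem[0x0d..0x11] <- [66 68 6e 34 2d]
D2: mem[0x02..0x05] <- [66 68 6e 34]
D3: mem[0x1e..0x22] <- [8b bc 66 68 6e]
query mem[0x1c]=0x34, mem[0x05]=0x34, mem[0x1a]=0x68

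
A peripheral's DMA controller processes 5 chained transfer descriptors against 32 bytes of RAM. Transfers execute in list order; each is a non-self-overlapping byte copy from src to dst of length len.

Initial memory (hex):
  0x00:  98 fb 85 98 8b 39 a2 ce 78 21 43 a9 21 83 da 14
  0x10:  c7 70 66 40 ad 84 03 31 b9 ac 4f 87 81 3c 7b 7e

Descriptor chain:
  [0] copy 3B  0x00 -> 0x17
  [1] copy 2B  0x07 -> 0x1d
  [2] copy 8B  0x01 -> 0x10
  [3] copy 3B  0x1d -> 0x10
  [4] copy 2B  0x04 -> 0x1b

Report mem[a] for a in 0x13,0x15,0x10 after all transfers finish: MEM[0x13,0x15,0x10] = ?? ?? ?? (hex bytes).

MEM[0x13,0x15,0x10] = 8b a2 ce

  after D0: wrote 3B at 0x17 = 98fb85
  after D1: wrote 2B at 0x1d = ce78
  after D2: wrote 8B at 0x10 = fb85988b39a2ce78
  after D3: wrote 3B at 0x10 = ce787e
  after D4: wrote 2B at 0x1b = 8b39
query mem[0x13]=0x8b, mem[0x15]=0xa2, mem[0x10]=0xce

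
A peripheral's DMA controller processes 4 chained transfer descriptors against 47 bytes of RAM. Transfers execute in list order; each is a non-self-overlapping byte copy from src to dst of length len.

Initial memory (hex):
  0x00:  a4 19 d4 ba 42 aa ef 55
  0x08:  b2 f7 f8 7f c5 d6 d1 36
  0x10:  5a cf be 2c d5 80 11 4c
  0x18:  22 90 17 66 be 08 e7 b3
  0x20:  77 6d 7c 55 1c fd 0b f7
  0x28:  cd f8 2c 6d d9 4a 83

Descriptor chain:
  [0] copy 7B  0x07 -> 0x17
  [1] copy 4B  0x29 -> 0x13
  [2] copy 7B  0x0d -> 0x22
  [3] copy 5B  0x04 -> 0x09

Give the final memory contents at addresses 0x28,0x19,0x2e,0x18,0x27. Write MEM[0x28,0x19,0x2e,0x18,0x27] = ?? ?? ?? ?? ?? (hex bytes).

D0: mem[0x17..0x1d] <- [55 b2 f7 f8 7f c5 d6]
D1: mem[0x13..0x16] <- [f8 2c 6d d9]
D2: mem[0x22..0x28] <- [d6 d1 36 5a cf be f8]
D3: mem[0x09..0x0d] <- [42 aa ef 55 b2]
query mem[0x28]=0xf8, mem[0x19]=0xf7, mem[0x2e]=0x83, mem[0x18]=0xb2, mem[0x27]=0xbe

MEM[0x28,0x19,0x2e,0x18,0x27] = f8 f7 83 b2 be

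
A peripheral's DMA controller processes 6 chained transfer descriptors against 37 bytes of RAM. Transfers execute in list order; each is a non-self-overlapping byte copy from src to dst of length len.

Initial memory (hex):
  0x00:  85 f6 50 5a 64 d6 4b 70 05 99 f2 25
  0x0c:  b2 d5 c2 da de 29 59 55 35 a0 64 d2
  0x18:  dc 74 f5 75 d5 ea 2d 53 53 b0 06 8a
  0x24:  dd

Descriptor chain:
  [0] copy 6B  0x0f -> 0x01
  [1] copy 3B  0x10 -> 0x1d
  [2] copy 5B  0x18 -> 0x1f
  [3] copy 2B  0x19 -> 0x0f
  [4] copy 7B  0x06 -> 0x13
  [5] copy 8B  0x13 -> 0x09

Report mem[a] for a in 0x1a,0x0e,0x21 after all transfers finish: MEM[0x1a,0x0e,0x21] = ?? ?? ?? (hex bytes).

MEM[0x1a,0x0e,0x21] = f5 25 f5

  after D0: wrote 6B at 0x01 = dade29595535
  after D1: wrote 3B at 0x1d = de2959
  after D2: wrote 5B at 0x1f = dc74f575d5
  after D3: wrote 2B at 0x0f = 74f5
  after D4: wrote 7B at 0x13 = 35700599f225b2
  after D5: wrote 8B at 0x09 = 35700599f225b2f5
query mem[0x1a]=0xf5, mem[0x0e]=0x25, mem[0x21]=0xf5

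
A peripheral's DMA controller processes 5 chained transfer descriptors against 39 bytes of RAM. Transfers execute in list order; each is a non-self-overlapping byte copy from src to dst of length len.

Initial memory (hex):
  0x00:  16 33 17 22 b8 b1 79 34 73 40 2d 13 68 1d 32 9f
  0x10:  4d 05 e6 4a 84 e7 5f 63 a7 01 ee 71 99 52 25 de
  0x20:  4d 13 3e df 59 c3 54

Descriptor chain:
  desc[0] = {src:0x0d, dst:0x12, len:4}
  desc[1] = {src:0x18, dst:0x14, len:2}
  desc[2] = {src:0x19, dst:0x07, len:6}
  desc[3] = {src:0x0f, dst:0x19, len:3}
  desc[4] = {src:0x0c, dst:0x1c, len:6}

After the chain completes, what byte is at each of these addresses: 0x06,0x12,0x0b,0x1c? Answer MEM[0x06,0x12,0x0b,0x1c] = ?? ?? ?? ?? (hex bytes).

MEM[0x06,0x12,0x0b,0x1c] = 79 1d 52 25

[0] 0x0d->0x12 len=4 : 1d 32 9f 4d
[1] 0x18->0x14 len=2 : a7 01
[2] 0x19->0x07 len=6 : 01 ee 71 99 52 25
[3] 0x0f->0x19 len=3 : 9f 4d 05
[4] 0x0c->0x1c len=6 : 25 1d 32 9f 4d 05
query mem[0x06]=0x79, mem[0x12]=0x1d, mem[0x0b]=0x52, mem[0x1c]=0x25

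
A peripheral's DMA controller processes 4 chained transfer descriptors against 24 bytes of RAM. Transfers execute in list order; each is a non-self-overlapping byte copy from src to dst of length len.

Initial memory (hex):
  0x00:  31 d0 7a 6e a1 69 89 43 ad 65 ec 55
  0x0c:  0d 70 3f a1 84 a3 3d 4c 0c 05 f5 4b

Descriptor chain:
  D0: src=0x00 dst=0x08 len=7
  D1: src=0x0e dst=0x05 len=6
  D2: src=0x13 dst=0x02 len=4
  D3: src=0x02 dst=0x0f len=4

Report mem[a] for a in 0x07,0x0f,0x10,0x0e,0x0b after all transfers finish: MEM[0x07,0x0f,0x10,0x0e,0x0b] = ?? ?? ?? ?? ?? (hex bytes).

[0] 0x00->0x08 len=7 : 31 d0 7a 6e a1 69 89
[1] 0x0e->0x05 len=6 : 89 a1 84 a3 3d 4c
[2] 0x13->0x02 len=4 : 4c 0c 05 f5
[3] 0x02->0x0f len=4 : 4c 0c 05 f5
query mem[0x07]=0x84, mem[0x0f]=0x4c, mem[0x10]=0x0c, mem[0x0e]=0x89, mem[0x0b]=0x6e

MEM[0x07,0x0f,0x10,0x0e,0x0b] = 84 4c 0c 89 6e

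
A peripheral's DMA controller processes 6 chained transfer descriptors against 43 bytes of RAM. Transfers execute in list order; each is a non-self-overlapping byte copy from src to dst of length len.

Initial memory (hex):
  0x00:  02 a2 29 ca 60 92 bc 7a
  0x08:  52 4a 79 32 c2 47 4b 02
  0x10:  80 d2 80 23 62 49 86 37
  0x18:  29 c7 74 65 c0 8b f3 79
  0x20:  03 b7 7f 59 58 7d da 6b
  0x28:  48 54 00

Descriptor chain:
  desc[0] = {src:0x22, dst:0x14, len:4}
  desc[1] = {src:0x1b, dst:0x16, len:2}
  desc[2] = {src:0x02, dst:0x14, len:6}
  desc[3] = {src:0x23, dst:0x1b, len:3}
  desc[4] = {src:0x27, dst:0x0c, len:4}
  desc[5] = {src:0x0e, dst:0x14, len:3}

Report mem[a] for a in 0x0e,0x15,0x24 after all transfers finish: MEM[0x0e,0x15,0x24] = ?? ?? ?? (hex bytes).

MEM[0x0e,0x15,0x24] = 54 00 58

D0: mem[0x14..0x17] <- [7f 59 58 7d]
D1: mem[0x16..0x17] <- [65 c0]
D2: mem[0x14..0x19] <- [29 ca 60 92 bc 7a]
D3: mem[0x1b..0x1d] <- [59 58 7d]
D4: mem[0x0c..0x0f] <- [6b 48 54 00]
D5: mem[0x14..0x16] <- [54 00 80]
query mem[0x0e]=0x54, mem[0x15]=0x00, mem[0x24]=0x58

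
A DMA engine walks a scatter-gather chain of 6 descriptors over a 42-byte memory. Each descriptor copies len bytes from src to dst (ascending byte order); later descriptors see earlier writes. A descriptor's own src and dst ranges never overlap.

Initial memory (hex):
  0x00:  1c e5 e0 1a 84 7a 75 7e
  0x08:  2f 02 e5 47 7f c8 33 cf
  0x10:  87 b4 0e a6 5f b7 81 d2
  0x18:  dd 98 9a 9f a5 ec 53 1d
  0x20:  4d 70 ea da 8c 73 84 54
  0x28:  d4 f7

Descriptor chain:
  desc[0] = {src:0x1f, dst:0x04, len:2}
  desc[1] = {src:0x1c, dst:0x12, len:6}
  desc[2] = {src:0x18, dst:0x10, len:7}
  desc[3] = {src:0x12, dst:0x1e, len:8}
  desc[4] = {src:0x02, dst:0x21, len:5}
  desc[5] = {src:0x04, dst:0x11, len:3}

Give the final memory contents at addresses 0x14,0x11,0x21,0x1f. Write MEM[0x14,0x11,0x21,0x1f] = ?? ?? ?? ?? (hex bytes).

#0 dst[0x04+2] := {0x1d,0x4d}
#1 dst[0x12+6] := {0xa5,0xec,0x53,0x1d,0x4d,0x70}
#2 dst[0x10+7] := {0xdd,0x98,0x9a,0x9f,0xa5,0xec,0x53}
#3 dst[0x1e+8] := {0x9a,0x9f,0xa5,0xec,0x53,0x70,0xdd,0x98}
#4 dst[0x21+5] := {0xe0,0x1a,0x1d,0x4d,0x75}
#5 dst[0x11+3] := {0x1d,0x4d,0x75}
query mem[0x14]=0xa5, mem[0x11]=0x1d, mem[0x21]=0xe0, mem[0x1f]=0x9f

MEM[0x14,0x11,0x21,0x1f] = a5 1d e0 9f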